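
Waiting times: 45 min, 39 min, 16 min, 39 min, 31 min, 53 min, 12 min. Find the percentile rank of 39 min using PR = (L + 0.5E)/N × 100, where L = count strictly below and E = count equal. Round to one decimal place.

57.1

N = 7.
Strictly below 39: 3. Equal to 39: 2.
PR = (3 + 0.5·2)/7 × 100 = 57.1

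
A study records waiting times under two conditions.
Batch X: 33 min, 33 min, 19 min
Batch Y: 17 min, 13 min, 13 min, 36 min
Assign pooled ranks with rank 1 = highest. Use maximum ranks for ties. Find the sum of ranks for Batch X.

10

Sorted (descending): 36, 33, 33, 19, 17, 13, 13
The 2 values of 33 occupy positions 2–3 → each gets rank 3.
The 2 values of 13 occupy positions 6–7 → each gets rank 7.
Batch X values → pooled ranks: 33→3, 33→3, 19→4
Rank sum = 3 + 3 + 4 = 10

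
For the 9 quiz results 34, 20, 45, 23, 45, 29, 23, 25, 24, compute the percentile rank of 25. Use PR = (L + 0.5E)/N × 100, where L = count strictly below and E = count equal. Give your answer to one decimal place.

50.0

N = 9.
Strictly below 25: 4. Equal to 25: 1.
PR = (4 + 0.5·1)/9 × 100 = 50.0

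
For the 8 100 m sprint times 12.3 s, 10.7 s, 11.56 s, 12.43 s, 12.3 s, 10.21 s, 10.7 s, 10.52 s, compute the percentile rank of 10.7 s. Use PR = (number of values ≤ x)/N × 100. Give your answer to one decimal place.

50.0

N = 8.
Strictly below 10.7: 2. Equal to 10.7: 2.
PR = 4/8 × 100 = 50.0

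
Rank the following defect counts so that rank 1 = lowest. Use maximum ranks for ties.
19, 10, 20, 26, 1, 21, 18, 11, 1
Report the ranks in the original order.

6, 3, 7, 9, 2, 8, 5, 4, 2

Sorted (ascending): 1, 1, 10, 11, 18, 19, 20, 21, 26
The 2 values of 1 occupy positions 1–2 → each gets rank 2.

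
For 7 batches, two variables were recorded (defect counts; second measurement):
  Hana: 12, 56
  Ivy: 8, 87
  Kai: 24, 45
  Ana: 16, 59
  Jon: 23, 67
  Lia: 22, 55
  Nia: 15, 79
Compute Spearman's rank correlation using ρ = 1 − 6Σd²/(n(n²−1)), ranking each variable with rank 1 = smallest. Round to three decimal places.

Ranks of variable 1: 2, 1, 7, 4, 6, 5, 3
Ranks of variable 2: 3, 7, 1, 4, 5, 2, 6
d = r₁ − r₂: -1, -6, 6, 0, 1, 3, -3
d²: 1, 36, 36, 0, 1, 9, 9; Σd² = 92
ρ = 1 − 6·92/(7·48) = 1 − 552/336 = -0.643

-0.643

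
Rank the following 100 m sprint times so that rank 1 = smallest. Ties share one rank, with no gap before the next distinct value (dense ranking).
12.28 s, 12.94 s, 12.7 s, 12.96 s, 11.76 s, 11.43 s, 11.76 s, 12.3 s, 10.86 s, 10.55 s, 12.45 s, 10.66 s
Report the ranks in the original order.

6, 10, 9, 11, 5, 4, 5, 7, 3, 1, 8, 2

Sorted (ascending): 10.55, 10.66, 10.86, 11.43, 11.76, 11.76, 12.28, 12.3, 12.45, 12.7, 12.94, 12.96
The 2 values of 11.76 share dense rank 5.
Remaining distinct values take the next consecutive integers.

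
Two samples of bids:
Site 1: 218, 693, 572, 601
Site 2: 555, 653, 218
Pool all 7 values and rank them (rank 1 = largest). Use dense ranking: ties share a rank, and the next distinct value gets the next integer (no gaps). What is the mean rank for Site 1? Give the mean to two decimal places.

Sorted (descending): 693, 653, 601, 572, 555, 218, 218
The 2 values of 218 share dense rank 6.
Remaining distinct values take the next consecutive integers.
Site 1 values → pooled ranks: 218→6, 693→1, 572→4, 601→3
Mean rank = (6 + 1 + 4 + 3) / 4 = 3.50

3.50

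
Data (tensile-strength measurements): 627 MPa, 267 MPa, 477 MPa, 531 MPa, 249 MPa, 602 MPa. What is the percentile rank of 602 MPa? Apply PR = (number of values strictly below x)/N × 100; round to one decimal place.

N = 6.
Strictly below 602: 4. Equal to 602: 1.
PR = 4/6 × 100 = 66.7

66.7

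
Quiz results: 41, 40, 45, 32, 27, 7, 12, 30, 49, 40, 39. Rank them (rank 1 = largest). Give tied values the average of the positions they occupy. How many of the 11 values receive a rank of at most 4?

Sorted (descending): 49, 45, 41, 40, 40, 39, 32, 30, 27, 12, 7
The 2 values of 40 occupy positions 4–5 → average rank (4+5)/2 = 4.5.
Ranks ≤ 4: {1, 2, 3} → 3 values.

3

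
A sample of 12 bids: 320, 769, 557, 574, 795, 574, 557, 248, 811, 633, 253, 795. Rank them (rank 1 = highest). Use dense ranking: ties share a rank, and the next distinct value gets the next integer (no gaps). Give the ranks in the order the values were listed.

Sorted (descending): 811, 795, 795, 769, 633, 574, 574, 557, 557, 320, 253, 248
The 2 values of 795 share dense rank 2.
The 2 values of 574 share dense rank 5.
The 2 values of 557 share dense rank 6.
Remaining distinct values take the next consecutive integers.

7, 3, 6, 5, 2, 5, 6, 9, 1, 4, 8, 2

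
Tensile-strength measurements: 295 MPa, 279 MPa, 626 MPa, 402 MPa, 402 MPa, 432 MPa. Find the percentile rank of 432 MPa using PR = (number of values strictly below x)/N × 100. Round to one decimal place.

66.7

N = 6.
Strictly below 432: 4. Equal to 432: 1.
PR = 4/6 × 100 = 66.7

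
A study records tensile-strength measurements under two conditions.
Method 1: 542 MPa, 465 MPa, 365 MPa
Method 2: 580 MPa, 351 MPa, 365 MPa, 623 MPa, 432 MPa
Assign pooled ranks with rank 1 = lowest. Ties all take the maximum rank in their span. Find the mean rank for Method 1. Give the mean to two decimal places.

4.67

Sorted (ascending): 351, 365, 365, 432, 465, 542, 580, 623
The 2 values of 365 occupy positions 2–3 → each gets rank 3.
Method 1 values → pooled ranks: 542→6, 465→5, 365→3
Mean rank = (6 + 5 + 3) / 3 = 4.67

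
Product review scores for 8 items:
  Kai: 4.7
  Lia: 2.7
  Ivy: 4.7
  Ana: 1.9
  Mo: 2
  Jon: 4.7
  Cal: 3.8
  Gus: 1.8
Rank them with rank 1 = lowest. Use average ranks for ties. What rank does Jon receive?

Sorted (ascending): 1.8, 1.9, 2, 2.7, 3.8, 4.7, 4.7, 4.7
The 3 values of 4.7 occupy positions 6–8 → average rank 7.
Jon has value 4.7 → rank 7.

7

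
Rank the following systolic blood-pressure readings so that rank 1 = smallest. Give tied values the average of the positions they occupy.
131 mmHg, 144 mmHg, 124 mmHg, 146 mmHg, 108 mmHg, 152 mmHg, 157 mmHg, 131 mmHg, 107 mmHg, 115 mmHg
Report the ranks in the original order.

5.5, 7, 4, 8, 2, 9, 10, 5.5, 1, 3

Sorted (ascending): 107, 108, 115, 124, 131, 131, 144, 146, 152, 157
The 2 values of 131 occupy positions 5–6 → average rank (5+6)/2 = 5.5.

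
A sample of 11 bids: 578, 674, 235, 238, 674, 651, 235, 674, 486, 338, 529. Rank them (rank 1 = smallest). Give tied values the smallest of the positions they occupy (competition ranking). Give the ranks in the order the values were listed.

Sorted (ascending): 235, 235, 238, 338, 486, 529, 578, 651, 674, 674, 674
The 2 values of 235 occupy positions 1–2 → each gets rank 1.
The 3 values of 674 occupy positions 9–11 → each gets rank 9.

7, 9, 1, 3, 9, 8, 1, 9, 5, 4, 6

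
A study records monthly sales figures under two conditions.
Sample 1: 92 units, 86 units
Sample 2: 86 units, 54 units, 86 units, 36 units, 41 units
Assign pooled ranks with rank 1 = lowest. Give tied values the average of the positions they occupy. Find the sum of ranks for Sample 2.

16

Sorted (ascending): 36, 41, 54, 86, 86, 86, 92
The 3 values of 86 occupy positions 4–6 → average rank 5.
Sample 2 values → pooled ranks: 86→5, 54→3, 86→5, 36→1, 41→2
Rank sum = 5 + 3 + 5 + 1 + 2 = 16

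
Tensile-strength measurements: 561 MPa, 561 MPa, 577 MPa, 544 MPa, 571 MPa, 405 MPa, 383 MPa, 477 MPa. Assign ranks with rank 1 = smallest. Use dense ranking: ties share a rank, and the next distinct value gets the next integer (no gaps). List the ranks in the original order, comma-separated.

Sorted (ascending): 383, 405, 477, 544, 561, 561, 571, 577
The 2 values of 561 share dense rank 5.
Remaining distinct values take the next consecutive integers.

5, 5, 7, 4, 6, 2, 1, 3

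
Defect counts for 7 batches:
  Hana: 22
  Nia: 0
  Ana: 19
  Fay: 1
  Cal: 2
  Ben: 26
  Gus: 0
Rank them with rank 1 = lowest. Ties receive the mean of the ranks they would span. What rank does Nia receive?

Sorted (ascending): 0, 0, 1, 2, 19, 22, 26
The 2 values of 0 occupy positions 1–2 → average rank (1+2)/2 = 1.5.
Nia has value 0 → rank 1.5.

1.5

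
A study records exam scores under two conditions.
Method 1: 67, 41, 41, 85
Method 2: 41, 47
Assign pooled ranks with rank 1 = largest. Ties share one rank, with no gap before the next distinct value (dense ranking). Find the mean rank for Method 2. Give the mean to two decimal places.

3.50

Sorted (descending): 85, 67, 47, 41, 41, 41
The 3 values of 41 share dense rank 4.
Remaining distinct values take the next consecutive integers.
Method 2 values → pooled ranks: 41→4, 47→3
Mean rank = (4 + 3) / 2 = 3.50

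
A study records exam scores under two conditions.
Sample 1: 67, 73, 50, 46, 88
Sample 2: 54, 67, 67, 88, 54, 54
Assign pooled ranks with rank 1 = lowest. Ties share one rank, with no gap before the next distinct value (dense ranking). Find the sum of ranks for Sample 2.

23

Sorted (ascending): 46, 50, 54, 54, 54, 67, 67, 67, 73, 88, 88
The 3 values of 54 share dense rank 3.
The 3 values of 67 share dense rank 4.
The 2 values of 88 share dense rank 6.
Remaining distinct values take the next consecutive integers.
Sample 2 values → pooled ranks: 54→3, 67→4, 67→4, 88→6, 54→3, 54→3
Rank sum = 3 + 4 + 4 + 6 + 3 + 3 = 23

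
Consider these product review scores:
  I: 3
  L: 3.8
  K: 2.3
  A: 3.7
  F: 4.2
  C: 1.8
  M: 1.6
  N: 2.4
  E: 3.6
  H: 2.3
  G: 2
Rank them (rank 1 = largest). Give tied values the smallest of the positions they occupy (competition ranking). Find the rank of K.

Sorted (descending): 4.2, 3.8, 3.7, 3.6, 3, 2.4, 2.3, 2.3, 2, 1.8, 1.6
The 2 values of 2.3 occupy positions 7–8 → each gets rank 7.
K has value 2.3 → rank 7.

7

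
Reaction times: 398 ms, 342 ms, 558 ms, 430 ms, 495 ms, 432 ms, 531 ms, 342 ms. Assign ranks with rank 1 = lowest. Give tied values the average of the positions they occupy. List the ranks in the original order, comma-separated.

Sorted (ascending): 342, 342, 398, 430, 432, 495, 531, 558
The 2 values of 342 occupy positions 1–2 → average rank (1+2)/2 = 1.5.

3, 1.5, 8, 4, 6, 5, 7, 1.5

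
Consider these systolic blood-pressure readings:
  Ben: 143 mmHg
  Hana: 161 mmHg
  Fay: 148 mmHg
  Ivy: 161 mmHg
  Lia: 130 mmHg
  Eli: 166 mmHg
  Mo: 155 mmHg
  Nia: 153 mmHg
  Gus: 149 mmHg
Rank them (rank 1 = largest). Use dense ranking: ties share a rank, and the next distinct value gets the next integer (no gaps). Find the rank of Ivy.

Sorted (descending): 166, 161, 161, 155, 153, 149, 148, 143, 130
The 2 values of 161 share dense rank 2.
Remaining distinct values take the next consecutive integers.
Ivy has value 161 mmHg → rank 2.

2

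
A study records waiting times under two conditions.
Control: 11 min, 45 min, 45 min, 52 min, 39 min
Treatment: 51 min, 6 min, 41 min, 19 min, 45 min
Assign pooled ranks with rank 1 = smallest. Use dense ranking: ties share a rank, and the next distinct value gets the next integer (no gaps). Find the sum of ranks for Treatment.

22

Sorted (ascending): 6, 11, 19, 39, 41, 45, 45, 45, 51, 52
The 3 values of 45 share dense rank 6.
Remaining distinct values take the next consecutive integers.
Treatment values → pooled ranks: 51→7, 6→1, 41→5, 19→3, 45→6
Rank sum = 7 + 1 + 5 + 3 + 6 = 22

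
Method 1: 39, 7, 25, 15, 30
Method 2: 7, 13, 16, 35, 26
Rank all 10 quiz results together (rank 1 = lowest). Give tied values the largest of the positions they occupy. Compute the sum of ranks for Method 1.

Sorted (ascending): 7, 7, 13, 15, 16, 25, 26, 30, 35, 39
The 2 values of 7 occupy positions 1–2 → each gets rank 2.
Method 1 values → pooled ranks: 39→10, 7→2, 25→6, 15→4, 30→8
Rank sum = 10 + 2 + 6 + 4 + 8 = 30

30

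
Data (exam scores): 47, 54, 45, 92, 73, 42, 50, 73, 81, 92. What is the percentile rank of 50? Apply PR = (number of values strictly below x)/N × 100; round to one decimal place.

30.0

N = 10.
Strictly below 50: 3. Equal to 50: 1.
PR = 3/10 × 100 = 30.0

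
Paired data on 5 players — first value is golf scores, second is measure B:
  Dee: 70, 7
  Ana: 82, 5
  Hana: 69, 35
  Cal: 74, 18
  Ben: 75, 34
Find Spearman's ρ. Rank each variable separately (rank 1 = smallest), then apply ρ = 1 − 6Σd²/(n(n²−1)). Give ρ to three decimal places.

-0.600

Ranks of variable 1: 2, 5, 1, 3, 4
Ranks of variable 2: 2, 1, 5, 3, 4
d = r₁ − r₂: 0, 4, -4, 0, 0
d²: 0, 16, 16, 0, 0; Σd² = 32
ρ = 1 − 6·32/(5·24) = 1 − 192/120 = -0.600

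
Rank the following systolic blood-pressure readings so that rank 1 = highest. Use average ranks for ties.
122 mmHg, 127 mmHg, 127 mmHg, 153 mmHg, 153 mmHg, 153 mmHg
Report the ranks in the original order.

Sorted (descending): 153, 153, 153, 127, 127, 122
The 3 values of 153 occupy positions 1–3 → average rank 2.
The 2 values of 127 occupy positions 4–5 → average rank (4+5)/2 = 4.5.

6, 4.5, 4.5, 2, 2, 2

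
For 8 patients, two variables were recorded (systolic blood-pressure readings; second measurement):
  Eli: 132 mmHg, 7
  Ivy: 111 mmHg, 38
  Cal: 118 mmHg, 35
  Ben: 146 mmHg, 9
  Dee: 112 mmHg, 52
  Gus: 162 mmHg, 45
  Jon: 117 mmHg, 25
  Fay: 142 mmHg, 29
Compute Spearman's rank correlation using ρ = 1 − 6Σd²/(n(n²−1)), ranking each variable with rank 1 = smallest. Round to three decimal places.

-0.286

Ranks of variable 1: 5, 1, 4, 7, 2, 8, 3, 6
Ranks of variable 2: 1, 6, 5, 2, 8, 7, 3, 4
d = r₁ − r₂: 4, -5, -1, 5, -6, 1, 0, 2
d²: 16, 25, 1, 25, 36, 1, 0, 4; Σd² = 108
ρ = 1 − 6·108/(8·63) = 1 − 648/504 = -0.286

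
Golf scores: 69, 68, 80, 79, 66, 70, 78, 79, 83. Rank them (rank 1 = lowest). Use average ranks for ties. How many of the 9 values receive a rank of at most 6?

Sorted (ascending): 66, 68, 69, 70, 78, 79, 79, 80, 83
The 2 values of 79 occupy positions 6–7 → average rank (6+7)/2 = 6.5.
Ranks ≤ 6: {1, 2, 3, 4, 5} → 5 values.

5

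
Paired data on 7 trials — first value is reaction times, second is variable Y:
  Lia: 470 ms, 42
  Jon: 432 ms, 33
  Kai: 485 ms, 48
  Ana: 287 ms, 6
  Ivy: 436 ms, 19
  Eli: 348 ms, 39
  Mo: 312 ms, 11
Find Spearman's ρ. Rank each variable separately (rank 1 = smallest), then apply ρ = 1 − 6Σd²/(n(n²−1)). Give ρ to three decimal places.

0.857

Ranks of variable 1: 6, 4, 7, 1, 5, 3, 2
Ranks of variable 2: 6, 4, 7, 1, 3, 5, 2
d = r₁ − r₂: 0, 0, 0, 0, 2, -2, 0
d²: 0, 0, 0, 0, 4, 4, 0; Σd² = 8
ρ = 1 − 6·8/(7·48) = 1 − 48/336 = 0.857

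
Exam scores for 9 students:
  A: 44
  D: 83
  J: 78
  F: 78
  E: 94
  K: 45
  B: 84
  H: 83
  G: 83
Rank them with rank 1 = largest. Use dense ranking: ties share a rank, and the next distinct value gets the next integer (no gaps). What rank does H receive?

3

Sorted (descending): 94, 84, 83, 83, 83, 78, 78, 45, 44
The 3 values of 83 share dense rank 3.
The 2 values of 78 share dense rank 4.
Remaining distinct values take the next consecutive integers.
H has value 83 → rank 3.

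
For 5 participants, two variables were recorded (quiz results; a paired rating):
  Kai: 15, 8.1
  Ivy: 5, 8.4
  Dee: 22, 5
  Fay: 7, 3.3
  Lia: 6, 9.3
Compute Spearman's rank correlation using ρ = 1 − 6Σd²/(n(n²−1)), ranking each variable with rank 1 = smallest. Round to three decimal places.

-0.600

Ranks of variable 1: 4, 1, 5, 3, 2
Ranks of variable 2: 3, 4, 2, 1, 5
d = r₁ − r₂: 1, -3, 3, 2, -3
d²: 1, 9, 9, 4, 9; Σd² = 32
ρ = 1 − 6·32/(5·24) = 1 − 192/120 = -0.600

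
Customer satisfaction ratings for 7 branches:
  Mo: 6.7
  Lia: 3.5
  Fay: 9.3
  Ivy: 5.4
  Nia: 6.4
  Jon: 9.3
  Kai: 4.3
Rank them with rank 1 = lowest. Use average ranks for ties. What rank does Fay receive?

Sorted (ascending): 3.5, 4.3, 5.4, 6.4, 6.7, 9.3, 9.3
The 2 values of 9.3 occupy positions 6–7 → average rank (6+7)/2 = 6.5.
Fay has value 9.3 → rank 6.5.

6.5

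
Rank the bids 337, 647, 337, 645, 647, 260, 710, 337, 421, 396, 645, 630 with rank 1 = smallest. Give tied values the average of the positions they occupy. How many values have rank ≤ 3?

4

Sorted (ascending): 260, 337, 337, 337, 396, 421, 630, 645, 645, 647, 647, 710
The 3 values of 337 occupy positions 2–4 → average rank 3.
The 2 values of 645 occupy positions 8–9 → average rank (8+9)/2 = 8.5.
The 2 values of 647 occupy positions 10–11 → average rank (10+11)/2 = 10.5.
Ranks ≤ 3: {1, 3, 3, 3} → 4 values.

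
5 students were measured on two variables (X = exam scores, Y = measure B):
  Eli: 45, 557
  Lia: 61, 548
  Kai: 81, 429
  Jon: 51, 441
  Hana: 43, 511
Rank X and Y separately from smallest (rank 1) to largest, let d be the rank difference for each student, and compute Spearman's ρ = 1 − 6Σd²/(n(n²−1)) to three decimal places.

-0.500

Ranks of variable 1: 2, 4, 5, 3, 1
Ranks of variable 2: 5, 4, 1, 2, 3
d = r₁ − r₂: -3, 0, 4, 1, -2
d²: 9, 0, 16, 1, 4; Σd² = 30
ρ = 1 − 6·30/(5·24) = 1 − 180/120 = -0.500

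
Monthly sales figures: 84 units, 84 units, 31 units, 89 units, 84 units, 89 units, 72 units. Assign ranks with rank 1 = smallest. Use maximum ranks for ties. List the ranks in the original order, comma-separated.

Sorted (ascending): 31, 72, 84, 84, 84, 89, 89
The 3 values of 84 occupy positions 3–5 → each gets rank 5.
The 2 values of 89 occupy positions 6–7 → each gets rank 7.

5, 5, 1, 7, 5, 7, 2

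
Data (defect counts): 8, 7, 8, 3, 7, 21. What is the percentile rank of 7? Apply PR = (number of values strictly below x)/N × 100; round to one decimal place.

16.7

N = 6.
Strictly below 7: 1. Equal to 7: 2.
PR = 1/6 × 100 = 16.7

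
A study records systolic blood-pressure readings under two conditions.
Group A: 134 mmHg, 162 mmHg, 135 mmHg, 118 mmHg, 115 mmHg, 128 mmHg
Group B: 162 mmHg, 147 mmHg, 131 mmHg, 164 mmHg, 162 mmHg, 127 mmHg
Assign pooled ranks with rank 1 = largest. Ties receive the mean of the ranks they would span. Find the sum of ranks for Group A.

48

Sorted (descending): 164, 162, 162, 162, 147, 135, 134, 131, 128, 127, 118, 115
The 3 values of 162 occupy positions 2–4 → average rank 3.
Group A values → pooled ranks: 134→7, 162→3, 135→6, 118→11, 115→12, 128→9
Rank sum = 7 + 3 + 6 + 11 + 12 + 9 = 48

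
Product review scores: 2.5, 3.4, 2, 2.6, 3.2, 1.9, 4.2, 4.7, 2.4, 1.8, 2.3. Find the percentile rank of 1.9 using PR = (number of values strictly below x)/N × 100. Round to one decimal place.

9.1

N = 11.
Strictly below 1.9: 1. Equal to 1.9: 1.
PR = 1/11 × 100 = 9.1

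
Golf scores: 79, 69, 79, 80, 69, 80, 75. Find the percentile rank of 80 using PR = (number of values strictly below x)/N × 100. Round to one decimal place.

N = 7.
Strictly below 80: 5. Equal to 80: 2.
PR = 5/7 × 100 = 71.4

71.4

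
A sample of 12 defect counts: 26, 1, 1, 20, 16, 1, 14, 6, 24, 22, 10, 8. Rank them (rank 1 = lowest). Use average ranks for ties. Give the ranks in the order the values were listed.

12, 2, 2, 9, 8, 2, 7, 4, 11, 10, 6, 5

Sorted (ascending): 1, 1, 1, 6, 8, 10, 14, 16, 20, 22, 24, 26
The 3 values of 1 occupy positions 1–3 → average rank 2.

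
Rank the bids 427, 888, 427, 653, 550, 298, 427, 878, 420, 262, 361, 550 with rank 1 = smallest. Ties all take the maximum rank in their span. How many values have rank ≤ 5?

Sorted (ascending): 262, 298, 361, 420, 427, 427, 427, 550, 550, 653, 878, 888
The 3 values of 427 occupy positions 5–7 → each gets rank 7.
The 2 values of 550 occupy positions 8–9 → each gets rank 9.
Ranks ≤ 5: {1, 2, 3, 4} → 4 values.

4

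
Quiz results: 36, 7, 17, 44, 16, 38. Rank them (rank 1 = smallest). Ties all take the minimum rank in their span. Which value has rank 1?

Sorted (ascending): 7, 16, 17, 36, 38, 44
No ties — each value takes its position as its rank.
Rank 1 → value 7.

7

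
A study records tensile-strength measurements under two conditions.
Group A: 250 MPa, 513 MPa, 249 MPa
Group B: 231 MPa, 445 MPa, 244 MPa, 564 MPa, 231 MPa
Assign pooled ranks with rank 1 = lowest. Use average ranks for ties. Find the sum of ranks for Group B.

20

Sorted (ascending): 231, 231, 244, 249, 250, 445, 513, 564
The 2 values of 231 occupy positions 1–2 → average rank (1+2)/2 = 1.5.
Group B values → pooled ranks: 231→1.5, 445→6, 244→3, 564→8, 231→1.5
Rank sum = 1.5 + 6 + 3 + 8 + 1.5 = 20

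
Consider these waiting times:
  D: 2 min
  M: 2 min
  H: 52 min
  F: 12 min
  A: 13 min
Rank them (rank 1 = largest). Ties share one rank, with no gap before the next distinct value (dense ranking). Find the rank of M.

Sorted (descending): 52, 13, 12, 2, 2
The 2 values of 2 share dense rank 4.
Remaining distinct values take the next consecutive integers.
M has value 2 min → rank 4.

4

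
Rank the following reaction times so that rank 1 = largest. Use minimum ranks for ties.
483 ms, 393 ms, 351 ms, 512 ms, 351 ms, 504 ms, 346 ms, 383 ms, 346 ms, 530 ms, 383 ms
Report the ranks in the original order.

Sorted (descending): 530, 512, 504, 483, 393, 383, 383, 351, 351, 346, 346
The 2 values of 383 occupy positions 6–7 → each gets rank 6.
The 2 values of 351 occupy positions 8–9 → each gets rank 8.
The 2 values of 346 occupy positions 10–11 → each gets rank 10.

4, 5, 8, 2, 8, 3, 10, 6, 10, 1, 6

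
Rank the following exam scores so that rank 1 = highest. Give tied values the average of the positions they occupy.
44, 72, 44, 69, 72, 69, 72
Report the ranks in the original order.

Sorted (descending): 72, 72, 72, 69, 69, 44, 44
The 3 values of 72 occupy positions 1–3 → average rank 2.
The 2 values of 69 occupy positions 4–5 → average rank (4+5)/2 = 4.5.
The 2 values of 44 occupy positions 6–7 → average rank (6+7)/2 = 6.5.

6.5, 2, 6.5, 4.5, 2, 4.5, 2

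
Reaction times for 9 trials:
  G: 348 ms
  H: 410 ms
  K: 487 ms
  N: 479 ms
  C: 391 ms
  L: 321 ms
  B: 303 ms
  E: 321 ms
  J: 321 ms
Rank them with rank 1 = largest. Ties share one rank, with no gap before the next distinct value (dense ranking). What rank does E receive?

6

Sorted (descending): 487, 479, 410, 391, 348, 321, 321, 321, 303
The 3 values of 321 share dense rank 6.
Remaining distinct values take the next consecutive integers.
E has value 321 ms → rank 6.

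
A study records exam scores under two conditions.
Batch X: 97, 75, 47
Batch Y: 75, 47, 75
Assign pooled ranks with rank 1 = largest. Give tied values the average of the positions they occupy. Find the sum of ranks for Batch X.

Sorted (descending): 97, 75, 75, 75, 47, 47
The 3 values of 75 occupy positions 2–4 → average rank 3.
The 2 values of 47 occupy positions 5–6 → average rank (5+6)/2 = 5.5.
Batch X values → pooled ranks: 97→1, 75→3, 47→5.5
Rank sum = 1 + 3 + 5.5 = 9.5

9.5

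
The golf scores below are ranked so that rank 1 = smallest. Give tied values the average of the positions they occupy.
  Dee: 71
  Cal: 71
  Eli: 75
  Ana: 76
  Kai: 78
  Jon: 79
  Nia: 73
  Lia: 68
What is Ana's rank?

Sorted (ascending): 68, 71, 71, 73, 75, 76, 78, 79
The 2 values of 71 occupy positions 2–3 → average rank (2+3)/2 = 2.5.
Ana has value 76 → rank 6.

6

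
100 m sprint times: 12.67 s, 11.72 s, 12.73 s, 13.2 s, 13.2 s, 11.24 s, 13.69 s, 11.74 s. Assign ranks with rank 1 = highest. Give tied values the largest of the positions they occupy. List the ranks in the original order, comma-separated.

Sorted (descending): 13.69, 13.2, 13.2, 12.73, 12.67, 11.74, 11.72, 11.24
The 2 values of 13.2 occupy positions 2–3 → each gets rank 3.

5, 7, 4, 3, 3, 8, 1, 6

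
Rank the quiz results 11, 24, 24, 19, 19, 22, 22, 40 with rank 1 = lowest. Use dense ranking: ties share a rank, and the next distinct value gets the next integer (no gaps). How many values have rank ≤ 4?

Sorted (ascending): 11, 19, 19, 22, 22, 24, 24, 40
The 2 values of 19 share dense rank 2.
The 2 values of 22 share dense rank 3.
The 2 values of 24 share dense rank 4.
Remaining distinct values take the next consecutive integers.
Ranks ≤ 4: {1, 2, 2, 3, 3, 4, 4} → 7 values.

7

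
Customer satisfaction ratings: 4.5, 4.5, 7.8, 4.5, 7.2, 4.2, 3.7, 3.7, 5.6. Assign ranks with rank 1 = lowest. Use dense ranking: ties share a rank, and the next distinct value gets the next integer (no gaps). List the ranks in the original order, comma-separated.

3, 3, 6, 3, 5, 2, 1, 1, 4

Sorted (ascending): 3.7, 3.7, 4.2, 4.5, 4.5, 4.5, 5.6, 7.2, 7.8
The 2 values of 3.7 share dense rank 1.
The 3 values of 4.5 share dense rank 3.
Remaining distinct values take the next consecutive integers.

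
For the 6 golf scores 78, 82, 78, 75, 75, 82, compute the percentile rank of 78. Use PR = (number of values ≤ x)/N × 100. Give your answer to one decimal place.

66.7

N = 6.
Strictly below 78: 2. Equal to 78: 2.
PR = 4/6 × 100 = 66.7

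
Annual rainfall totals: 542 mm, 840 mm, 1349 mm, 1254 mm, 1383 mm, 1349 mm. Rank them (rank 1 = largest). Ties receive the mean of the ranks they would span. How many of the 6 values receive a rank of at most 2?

1

Sorted (descending): 1383, 1349, 1349, 1254, 840, 542
The 2 values of 1349 occupy positions 2–3 → average rank (2+3)/2 = 2.5.
Ranks ≤ 2: {1} → 1 value.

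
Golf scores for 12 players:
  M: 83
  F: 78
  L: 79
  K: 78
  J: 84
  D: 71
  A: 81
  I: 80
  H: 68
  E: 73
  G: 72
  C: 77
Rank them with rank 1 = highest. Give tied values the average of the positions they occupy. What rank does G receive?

Sorted (descending): 84, 83, 81, 80, 79, 78, 78, 77, 73, 72, 71, 68
The 2 values of 78 occupy positions 6–7 → average rank (6+7)/2 = 6.5.
G has value 72 → rank 10.

10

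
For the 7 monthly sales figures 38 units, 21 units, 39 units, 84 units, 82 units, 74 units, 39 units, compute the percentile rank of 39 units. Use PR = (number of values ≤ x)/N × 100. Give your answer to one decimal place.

N = 7.
Strictly below 39: 2. Equal to 39: 2.
PR = 4/7 × 100 = 57.1

57.1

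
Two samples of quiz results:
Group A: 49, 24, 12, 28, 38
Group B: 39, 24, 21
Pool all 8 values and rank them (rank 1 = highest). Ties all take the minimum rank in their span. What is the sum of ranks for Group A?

21

Sorted (descending): 49, 39, 38, 28, 24, 24, 21, 12
The 2 values of 24 occupy positions 5–6 → each gets rank 5.
Group A values → pooled ranks: 49→1, 24→5, 12→8, 28→4, 38→3
Rank sum = 1 + 5 + 8 + 4 + 3 = 21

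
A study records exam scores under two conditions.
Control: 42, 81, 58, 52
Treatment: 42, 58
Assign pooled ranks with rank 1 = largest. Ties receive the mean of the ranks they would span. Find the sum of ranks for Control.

13

Sorted (descending): 81, 58, 58, 52, 42, 42
The 2 values of 58 occupy positions 2–3 → average rank (2+3)/2 = 2.5.
The 2 values of 42 occupy positions 5–6 → average rank (5+6)/2 = 5.5.
Control values → pooled ranks: 42→5.5, 81→1, 58→2.5, 52→4
Rank sum = 5.5 + 1 + 2.5 + 4 = 13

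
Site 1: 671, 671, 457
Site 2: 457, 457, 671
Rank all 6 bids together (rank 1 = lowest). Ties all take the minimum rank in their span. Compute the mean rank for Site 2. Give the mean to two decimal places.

Sorted (ascending): 457, 457, 457, 671, 671, 671
The 3 values of 457 occupy positions 1–3 → each gets rank 1.
The 3 values of 671 occupy positions 4–6 → each gets rank 4.
Site 2 values → pooled ranks: 457→1, 457→1, 671→4
Mean rank = (1 + 1 + 4) / 3 = 2.00

2.00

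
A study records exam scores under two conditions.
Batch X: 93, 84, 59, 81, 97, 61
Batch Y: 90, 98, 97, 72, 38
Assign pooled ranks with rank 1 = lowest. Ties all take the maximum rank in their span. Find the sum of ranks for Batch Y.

33

Sorted (ascending): 38, 59, 61, 72, 81, 84, 90, 93, 97, 97, 98
The 2 values of 97 occupy positions 9–10 → each gets rank 10.
Batch Y values → pooled ranks: 90→7, 98→11, 97→10, 72→4, 38→1
Rank sum = 7 + 11 + 10 + 4 + 1 = 33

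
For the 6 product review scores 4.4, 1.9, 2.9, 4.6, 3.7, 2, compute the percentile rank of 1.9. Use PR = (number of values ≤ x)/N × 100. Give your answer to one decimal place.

16.7

N = 6.
Strictly below 1.9: 0. Equal to 1.9: 1.
PR = 1/6 × 100 = 16.7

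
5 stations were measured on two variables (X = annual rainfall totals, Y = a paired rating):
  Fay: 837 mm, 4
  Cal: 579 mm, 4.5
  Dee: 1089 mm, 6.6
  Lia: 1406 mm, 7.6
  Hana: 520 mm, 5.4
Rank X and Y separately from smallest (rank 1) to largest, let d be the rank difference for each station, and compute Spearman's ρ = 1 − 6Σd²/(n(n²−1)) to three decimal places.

0.600

Ranks of variable 1: 3, 2, 4, 5, 1
Ranks of variable 2: 1, 2, 4, 5, 3
d = r₁ − r₂: 2, 0, 0, 0, -2
d²: 4, 0, 0, 0, 4; Σd² = 8
ρ = 1 − 6·8/(5·24) = 1 − 48/120 = 0.600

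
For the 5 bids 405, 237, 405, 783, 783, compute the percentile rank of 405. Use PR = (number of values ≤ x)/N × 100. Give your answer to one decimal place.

60.0

N = 5.
Strictly below 405: 1. Equal to 405: 2.
PR = 3/5 × 100 = 60.0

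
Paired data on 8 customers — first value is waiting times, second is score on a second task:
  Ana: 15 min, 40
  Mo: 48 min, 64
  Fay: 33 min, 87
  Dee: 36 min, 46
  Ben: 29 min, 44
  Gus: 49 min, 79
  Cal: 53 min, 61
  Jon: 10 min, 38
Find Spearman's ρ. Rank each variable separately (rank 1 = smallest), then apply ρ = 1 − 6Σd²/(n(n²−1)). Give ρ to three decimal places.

Ranks of variable 1: 2, 6, 4, 5, 3, 7, 8, 1
Ranks of variable 2: 2, 6, 8, 4, 3, 7, 5, 1
d = r₁ − r₂: 0, 0, -4, 1, 0, 0, 3, 0
d²: 0, 0, 16, 1, 0, 0, 9, 0; Σd² = 26
ρ = 1 − 6·26/(8·63) = 1 − 156/504 = 0.690

0.690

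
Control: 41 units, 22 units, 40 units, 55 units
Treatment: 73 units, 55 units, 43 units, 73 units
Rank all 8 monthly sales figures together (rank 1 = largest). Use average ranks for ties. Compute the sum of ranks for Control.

Sorted (descending): 73, 73, 55, 55, 43, 41, 40, 22
The 2 values of 73 occupy positions 1–2 → average rank (1+2)/2 = 1.5.
The 2 values of 55 occupy positions 3–4 → average rank (3+4)/2 = 3.5.
Control values → pooled ranks: 41→6, 22→8, 40→7, 55→3.5
Rank sum = 6 + 8 + 7 + 3.5 = 24.5

24.5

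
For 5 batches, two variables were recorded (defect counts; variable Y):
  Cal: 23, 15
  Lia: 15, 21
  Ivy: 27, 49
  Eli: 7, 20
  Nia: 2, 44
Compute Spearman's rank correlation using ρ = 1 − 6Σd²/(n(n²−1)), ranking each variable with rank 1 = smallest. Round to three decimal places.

0.100

Ranks of variable 1: 4, 3, 5, 2, 1
Ranks of variable 2: 1, 3, 5, 2, 4
d = r₁ − r₂: 3, 0, 0, 0, -3
d²: 9, 0, 0, 0, 9; Σd² = 18
ρ = 1 − 6·18/(5·24) = 1 − 108/120 = 0.100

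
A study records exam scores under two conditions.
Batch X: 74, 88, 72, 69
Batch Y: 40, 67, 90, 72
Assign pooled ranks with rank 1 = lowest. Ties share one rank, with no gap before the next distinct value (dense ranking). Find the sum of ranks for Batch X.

18

Sorted (ascending): 40, 67, 69, 72, 72, 74, 88, 90
The 2 values of 72 share dense rank 4.
Remaining distinct values take the next consecutive integers.
Batch X values → pooled ranks: 74→5, 88→6, 72→4, 69→3
Rank sum = 5 + 6 + 4 + 3 = 18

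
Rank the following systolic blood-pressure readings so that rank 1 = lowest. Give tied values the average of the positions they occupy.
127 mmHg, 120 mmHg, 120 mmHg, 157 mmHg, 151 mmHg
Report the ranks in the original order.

Sorted (ascending): 120, 120, 127, 151, 157
The 2 values of 120 occupy positions 1–2 → average rank (1+2)/2 = 1.5.

3, 1.5, 1.5, 5, 4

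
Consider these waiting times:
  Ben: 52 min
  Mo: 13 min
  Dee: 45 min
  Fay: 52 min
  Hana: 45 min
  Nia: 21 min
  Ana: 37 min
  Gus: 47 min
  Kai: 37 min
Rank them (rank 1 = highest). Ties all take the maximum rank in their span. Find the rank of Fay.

2

Sorted (descending): 52, 52, 47, 45, 45, 37, 37, 21, 13
The 2 values of 52 occupy positions 1–2 → each gets rank 2.
The 2 values of 45 occupy positions 4–5 → each gets rank 5.
The 2 values of 37 occupy positions 6–7 → each gets rank 7.
Fay has value 52 min → rank 2.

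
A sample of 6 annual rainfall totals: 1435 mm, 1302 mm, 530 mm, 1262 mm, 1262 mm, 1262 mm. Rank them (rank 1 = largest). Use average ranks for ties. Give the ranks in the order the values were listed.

Sorted (descending): 1435, 1302, 1262, 1262, 1262, 530
The 3 values of 1262 occupy positions 3–5 → average rank 4.

1, 2, 6, 4, 4, 4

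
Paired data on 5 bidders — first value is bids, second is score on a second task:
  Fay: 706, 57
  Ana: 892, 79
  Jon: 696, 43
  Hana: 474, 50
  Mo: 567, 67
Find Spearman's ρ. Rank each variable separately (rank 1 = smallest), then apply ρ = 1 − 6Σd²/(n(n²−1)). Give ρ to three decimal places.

0.500

Ranks of variable 1: 4, 5, 3, 1, 2
Ranks of variable 2: 3, 5, 1, 2, 4
d = r₁ − r₂: 1, 0, 2, -1, -2
d²: 1, 0, 4, 1, 4; Σd² = 10
ρ = 1 − 6·10/(5·24) = 1 − 60/120 = 0.500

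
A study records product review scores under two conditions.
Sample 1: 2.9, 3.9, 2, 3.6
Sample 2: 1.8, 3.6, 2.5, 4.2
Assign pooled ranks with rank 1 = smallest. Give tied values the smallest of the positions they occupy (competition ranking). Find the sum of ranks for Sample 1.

18

Sorted (ascending): 1.8, 2, 2.5, 2.9, 3.6, 3.6, 3.9, 4.2
The 2 values of 3.6 occupy positions 5–6 → each gets rank 5.
Sample 1 values → pooled ranks: 2.9→4, 3.9→7, 2→2, 3.6→5
Rank sum = 4 + 7 + 2 + 5 = 18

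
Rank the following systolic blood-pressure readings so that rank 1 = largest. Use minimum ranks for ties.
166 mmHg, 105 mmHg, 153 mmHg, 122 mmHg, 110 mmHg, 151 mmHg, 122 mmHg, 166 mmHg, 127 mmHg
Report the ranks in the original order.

Sorted (descending): 166, 166, 153, 151, 127, 122, 122, 110, 105
The 2 values of 166 occupy positions 1–2 → each gets rank 1.
The 2 values of 122 occupy positions 6–7 → each gets rank 6.

1, 9, 3, 6, 8, 4, 6, 1, 5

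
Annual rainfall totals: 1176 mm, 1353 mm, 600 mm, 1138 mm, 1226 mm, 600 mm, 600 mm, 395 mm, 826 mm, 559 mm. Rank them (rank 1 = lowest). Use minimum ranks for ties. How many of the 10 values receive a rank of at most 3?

5

Sorted (ascending): 395, 559, 600, 600, 600, 826, 1138, 1176, 1226, 1353
The 3 values of 600 occupy positions 3–5 → each gets rank 3.
Ranks ≤ 3: {1, 2, 3, 3, 3} → 5 values.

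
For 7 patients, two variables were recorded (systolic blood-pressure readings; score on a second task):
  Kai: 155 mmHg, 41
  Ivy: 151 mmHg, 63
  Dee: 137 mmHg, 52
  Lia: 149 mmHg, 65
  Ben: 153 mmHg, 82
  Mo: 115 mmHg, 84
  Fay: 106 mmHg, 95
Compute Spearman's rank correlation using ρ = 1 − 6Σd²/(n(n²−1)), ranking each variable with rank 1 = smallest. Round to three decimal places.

Ranks of variable 1: 7, 5, 3, 4, 6, 2, 1
Ranks of variable 2: 1, 3, 2, 4, 5, 6, 7
d = r₁ − r₂: 6, 2, 1, 0, 1, -4, -6
d²: 36, 4, 1, 0, 1, 16, 36; Σd² = 94
ρ = 1 − 6·94/(7·48) = 1 − 564/336 = -0.679

-0.679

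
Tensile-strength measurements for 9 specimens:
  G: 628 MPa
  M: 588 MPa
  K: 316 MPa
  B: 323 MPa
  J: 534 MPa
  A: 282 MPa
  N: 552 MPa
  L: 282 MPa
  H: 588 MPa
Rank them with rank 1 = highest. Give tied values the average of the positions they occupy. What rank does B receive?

6

Sorted (descending): 628, 588, 588, 552, 534, 323, 316, 282, 282
The 2 values of 588 occupy positions 2–3 → average rank (2+3)/2 = 2.5.
The 2 values of 282 occupy positions 8–9 → average rank (8+9)/2 = 8.5.
B has value 323 MPa → rank 6.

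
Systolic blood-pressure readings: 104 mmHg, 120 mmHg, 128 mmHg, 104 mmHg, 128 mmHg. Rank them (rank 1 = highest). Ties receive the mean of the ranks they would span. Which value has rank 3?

Sorted (descending): 128, 128, 120, 104, 104
The 2 values of 128 occupy positions 1–2 → average rank (1+2)/2 = 1.5.
The 2 values of 104 occupy positions 4–5 → average rank (4+5)/2 = 4.5.
Rank 3 → value 120.

120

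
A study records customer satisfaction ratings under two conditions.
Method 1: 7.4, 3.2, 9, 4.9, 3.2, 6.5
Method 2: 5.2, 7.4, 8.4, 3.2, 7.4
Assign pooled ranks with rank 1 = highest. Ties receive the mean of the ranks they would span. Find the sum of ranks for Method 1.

Sorted (descending): 9, 8.4, 7.4, 7.4, 7.4, 6.5, 5.2, 4.9, 3.2, 3.2, 3.2
The 3 values of 7.4 occupy positions 3–5 → average rank 4.
The 3 values of 3.2 occupy positions 9–11 → average rank 10.
Method 1 values → pooled ranks: 7.4→4, 3.2→10, 9→1, 4.9→8, 3.2→10, 6.5→6
Rank sum = 4 + 10 + 1 + 8 + 10 + 6 = 39

39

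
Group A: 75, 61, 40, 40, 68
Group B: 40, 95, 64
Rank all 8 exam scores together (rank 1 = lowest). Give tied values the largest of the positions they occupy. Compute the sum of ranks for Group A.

Sorted (ascending): 40, 40, 40, 61, 64, 68, 75, 95
The 3 values of 40 occupy positions 1–3 → each gets rank 3.
Group A values → pooled ranks: 75→7, 61→4, 40→3, 40→3, 68→6
Rank sum = 7 + 4 + 3 + 3 + 6 = 23

23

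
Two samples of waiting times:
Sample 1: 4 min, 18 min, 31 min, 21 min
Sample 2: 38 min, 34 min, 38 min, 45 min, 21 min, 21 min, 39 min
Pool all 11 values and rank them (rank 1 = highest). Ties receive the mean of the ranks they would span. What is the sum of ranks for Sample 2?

Sorted (descending): 45, 39, 38, 38, 34, 31, 21, 21, 21, 18, 4
The 2 values of 38 occupy positions 3–4 → average rank (3+4)/2 = 3.5.
The 3 values of 21 occupy positions 7–9 → average rank 8.
Sample 2 values → pooled ranks: 38→3.5, 34→5, 38→3.5, 45→1, 21→8, 21→8, 39→2
Rank sum = 3.5 + 5 + 3.5 + 1 + 8 + 8 + 2 = 31

31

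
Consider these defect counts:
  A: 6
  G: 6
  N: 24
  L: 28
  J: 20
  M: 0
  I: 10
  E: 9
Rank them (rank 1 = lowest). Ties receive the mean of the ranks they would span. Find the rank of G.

Sorted (ascending): 0, 6, 6, 9, 10, 20, 24, 28
The 2 values of 6 occupy positions 2–3 → average rank (2+3)/2 = 2.5.
G has value 6 → rank 2.5.

2.5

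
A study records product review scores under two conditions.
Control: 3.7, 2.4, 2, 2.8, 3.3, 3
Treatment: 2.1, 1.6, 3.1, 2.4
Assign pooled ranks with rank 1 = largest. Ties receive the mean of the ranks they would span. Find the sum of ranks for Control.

27.5

Sorted (descending): 3.7, 3.3, 3.1, 3, 2.8, 2.4, 2.4, 2.1, 2, 1.6
The 2 values of 2.4 occupy positions 6–7 → average rank (6+7)/2 = 6.5.
Control values → pooled ranks: 3.7→1, 2.4→6.5, 2→9, 2.8→5, 3.3→2, 3→4
Rank sum = 1 + 6.5 + 9 + 5 + 2 + 4 = 27.5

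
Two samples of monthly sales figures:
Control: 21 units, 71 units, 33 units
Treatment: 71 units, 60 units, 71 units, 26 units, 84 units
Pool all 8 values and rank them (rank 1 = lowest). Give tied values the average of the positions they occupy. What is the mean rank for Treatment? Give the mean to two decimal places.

Sorted (ascending): 21, 26, 33, 60, 71, 71, 71, 84
The 3 values of 71 occupy positions 5–7 → average rank 6.
Treatment values → pooled ranks: 71→6, 60→4, 71→6, 26→2, 84→8
Mean rank = (6 + 4 + 6 + 2 + 8) / 5 = 5.20

5.20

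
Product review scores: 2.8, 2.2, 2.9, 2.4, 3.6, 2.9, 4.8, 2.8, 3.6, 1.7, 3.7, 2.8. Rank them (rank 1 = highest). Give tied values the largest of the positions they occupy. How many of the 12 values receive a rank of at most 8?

6

Sorted (descending): 4.8, 3.7, 3.6, 3.6, 2.9, 2.9, 2.8, 2.8, 2.8, 2.4, 2.2, 1.7
The 2 values of 3.6 occupy positions 3–4 → each gets rank 4.
The 2 values of 2.9 occupy positions 5–6 → each gets rank 6.
The 3 values of 2.8 occupy positions 7–9 → each gets rank 9.
Ranks ≤ 8: {1, 2, 4, 4, 6, 6} → 6 values.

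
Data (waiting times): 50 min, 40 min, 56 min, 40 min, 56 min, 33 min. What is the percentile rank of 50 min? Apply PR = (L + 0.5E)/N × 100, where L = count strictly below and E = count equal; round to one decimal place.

N = 6.
Strictly below 50: 3. Equal to 50: 1.
PR = (3 + 0.5·1)/6 × 100 = 58.3

58.3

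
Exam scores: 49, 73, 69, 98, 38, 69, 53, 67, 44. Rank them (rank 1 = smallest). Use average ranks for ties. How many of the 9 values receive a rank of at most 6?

5

Sorted (ascending): 38, 44, 49, 53, 67, 69, 69, 73, 98
The 2 values of 69 occupy positions 6–7 → average rank (6+7)/2 = 6.5.
Ranks ≤ 6: {1, 2, 3, 4, 5} → 5 values.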